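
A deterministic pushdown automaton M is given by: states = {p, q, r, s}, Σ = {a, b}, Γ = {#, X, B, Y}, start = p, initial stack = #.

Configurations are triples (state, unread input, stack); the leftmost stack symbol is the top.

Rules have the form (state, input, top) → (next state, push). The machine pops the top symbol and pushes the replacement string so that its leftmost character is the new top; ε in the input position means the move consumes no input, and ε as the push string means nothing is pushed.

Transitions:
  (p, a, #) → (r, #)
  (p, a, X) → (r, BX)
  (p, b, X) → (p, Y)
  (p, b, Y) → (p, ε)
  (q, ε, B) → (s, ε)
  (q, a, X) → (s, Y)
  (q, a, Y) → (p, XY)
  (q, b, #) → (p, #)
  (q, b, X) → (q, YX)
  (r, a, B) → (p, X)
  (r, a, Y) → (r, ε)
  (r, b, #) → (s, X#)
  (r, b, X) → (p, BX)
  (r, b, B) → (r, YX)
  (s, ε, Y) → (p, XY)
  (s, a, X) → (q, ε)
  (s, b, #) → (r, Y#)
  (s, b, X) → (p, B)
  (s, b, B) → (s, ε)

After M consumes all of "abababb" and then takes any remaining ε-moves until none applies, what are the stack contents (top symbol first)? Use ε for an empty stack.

B#

(p, abababb, #)
  read a, top #: go to r, push # → (r, bababb, #)
  read b, top #: go to s, push X# → (s, ababb, X#)
  read a, top X: go to q, push ε → (q, babb, #)
  read b, top #: go to p, push # → (p, abb, #)
  read a, top #: go to r, push # → (r, bb, #)
  read b, top #: go to s, push X# → (s, b, X#)
  read b, top X: go to p, push B → (p, ε, B#)
All input consumed in state p with stack B#.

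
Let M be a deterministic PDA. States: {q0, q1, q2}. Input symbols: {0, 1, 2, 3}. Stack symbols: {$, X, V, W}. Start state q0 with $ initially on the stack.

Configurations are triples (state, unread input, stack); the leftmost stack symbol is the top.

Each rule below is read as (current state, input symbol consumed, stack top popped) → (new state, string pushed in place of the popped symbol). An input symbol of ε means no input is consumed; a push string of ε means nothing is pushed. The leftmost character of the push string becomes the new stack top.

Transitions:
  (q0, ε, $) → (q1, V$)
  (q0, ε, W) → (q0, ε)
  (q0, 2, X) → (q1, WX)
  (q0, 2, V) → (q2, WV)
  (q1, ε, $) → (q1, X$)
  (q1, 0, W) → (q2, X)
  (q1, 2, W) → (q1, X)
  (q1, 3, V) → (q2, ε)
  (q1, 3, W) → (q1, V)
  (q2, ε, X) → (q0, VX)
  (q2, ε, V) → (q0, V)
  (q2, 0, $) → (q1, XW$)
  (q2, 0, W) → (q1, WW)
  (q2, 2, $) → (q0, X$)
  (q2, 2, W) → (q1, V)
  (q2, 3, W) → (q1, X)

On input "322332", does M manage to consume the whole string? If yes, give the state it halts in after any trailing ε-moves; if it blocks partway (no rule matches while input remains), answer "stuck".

q2

(q0, 322332, $)
  ε-move, top $: go to q1, push V$ → (q1, 322332, V$)
  read 3, top V: go to q2, push ε → (q2, 22332, $)
  read 2, top $: go to q0, push X$ → (q0, 2332, X$)
  read 2, top X: go to q1, push WX → (q1, 332, WX$)
  read 3, top W: go to q1, push V → (q1, 32, VX$)
  read 3, top V: go to q2, push ε → (q2, 2, X$)
  ε-move, top X: go to q0, push VX → (q0, 2, VX$)
  read 2, top V: go to q2, push WV → (q2, ε, WVX$)
All input consumed; M is in state q2.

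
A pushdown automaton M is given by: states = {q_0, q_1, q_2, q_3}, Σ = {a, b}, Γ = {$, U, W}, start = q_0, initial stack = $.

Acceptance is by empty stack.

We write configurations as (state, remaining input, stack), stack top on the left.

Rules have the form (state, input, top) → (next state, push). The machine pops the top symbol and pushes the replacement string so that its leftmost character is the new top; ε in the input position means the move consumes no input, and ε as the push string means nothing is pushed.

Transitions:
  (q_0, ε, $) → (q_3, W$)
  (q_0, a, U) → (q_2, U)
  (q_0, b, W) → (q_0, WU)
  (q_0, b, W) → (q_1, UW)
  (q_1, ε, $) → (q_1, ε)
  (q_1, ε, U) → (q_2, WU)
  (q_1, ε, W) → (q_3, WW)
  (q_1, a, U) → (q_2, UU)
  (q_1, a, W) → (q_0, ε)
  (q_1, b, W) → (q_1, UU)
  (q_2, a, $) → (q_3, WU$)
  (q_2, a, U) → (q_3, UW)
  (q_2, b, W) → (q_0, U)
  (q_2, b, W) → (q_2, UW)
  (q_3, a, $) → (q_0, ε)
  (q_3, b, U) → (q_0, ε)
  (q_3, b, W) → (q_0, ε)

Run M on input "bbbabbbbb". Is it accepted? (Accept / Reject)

Reject

No computation consumes all input and empties the stack.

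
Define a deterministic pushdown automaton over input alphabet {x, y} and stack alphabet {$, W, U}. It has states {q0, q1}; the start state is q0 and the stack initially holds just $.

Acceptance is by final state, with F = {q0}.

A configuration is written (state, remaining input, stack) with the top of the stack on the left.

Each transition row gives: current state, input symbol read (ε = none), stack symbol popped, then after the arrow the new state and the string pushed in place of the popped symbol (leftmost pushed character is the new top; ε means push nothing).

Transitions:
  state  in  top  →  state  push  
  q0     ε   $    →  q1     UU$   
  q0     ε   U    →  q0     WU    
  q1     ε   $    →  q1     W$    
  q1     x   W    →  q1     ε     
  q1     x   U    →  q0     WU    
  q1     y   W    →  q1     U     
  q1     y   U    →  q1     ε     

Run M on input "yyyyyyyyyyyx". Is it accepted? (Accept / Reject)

Accept

(q0, yyyyyyyyyyyx, $)
  ε-move, top $: go to q1, push UU$ → (q1, yyyyyyyyyyyx, UU$)
  read y, top U: go to q1, push ε → (q1, yyyyyyyyyyx, U$)
  read y, top U: go to q1, push ε → (q1, yyyyyyyyyx, $)
  ε-move, top $: go to q1, push W$ → (q1, yyyyyyyyyx, W$)
  read y, top W: go to q1, push U → (q1, yyyyyyyyx, U$)
  read y, top U: go to q1, push ε → (q1, yyyyyyyx, $)
  ε-move, top $: go to q1, push W$ → (q1, yyyyyyyx, W$)
  read y, top W: go to q1, push U → (q1, yyyyyyx, U$)
  read y, top U: go to q1, push ε → (q1, yyyyyx, $)
  ε-move, top $: go to q1, push W$ → (q1, yyyyyx, W$)
  read y, top W: go to q1, push U → (q1, yyyyx, U$)
  read y, top U: go to q1, push ε → (q1, yyyx, $)
  ε-move, top $: go to q1, push W$ → (q1, yyyx, W$)
  read y, top W: go to q1, push U → (q1, yyx, U$)
  read y, top U: go to q1, push ε → (q1, yx, $)
  ε-move, top $: go to q1, push W$ → (q1, yx, W$)
  read y, top W: go to q1, push U → (q1, x, U$)
  read x, top U: go to q0, push WU → (q0, ε, WU$)
All input consumed; state q0 ∈ F.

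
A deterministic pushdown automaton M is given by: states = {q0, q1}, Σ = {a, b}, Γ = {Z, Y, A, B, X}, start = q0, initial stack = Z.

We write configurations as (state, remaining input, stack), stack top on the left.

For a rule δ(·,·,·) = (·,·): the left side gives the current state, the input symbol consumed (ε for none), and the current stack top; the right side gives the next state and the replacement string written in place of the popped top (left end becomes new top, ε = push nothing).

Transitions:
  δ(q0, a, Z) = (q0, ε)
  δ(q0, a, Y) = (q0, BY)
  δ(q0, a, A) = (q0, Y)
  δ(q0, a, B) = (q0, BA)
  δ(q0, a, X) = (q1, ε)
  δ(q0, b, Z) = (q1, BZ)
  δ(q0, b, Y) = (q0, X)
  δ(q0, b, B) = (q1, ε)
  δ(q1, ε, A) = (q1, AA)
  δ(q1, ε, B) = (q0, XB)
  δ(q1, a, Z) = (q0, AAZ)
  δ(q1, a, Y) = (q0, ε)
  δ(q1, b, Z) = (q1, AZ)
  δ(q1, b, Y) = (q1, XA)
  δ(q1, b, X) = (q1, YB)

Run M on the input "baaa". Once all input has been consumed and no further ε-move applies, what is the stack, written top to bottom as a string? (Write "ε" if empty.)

XBZ

(q0, baaa, Z)
  read b, top Z: go to q1, push BZ → (q1, aaa, BZ)
  ε-move, top B: go to q0, push XB → (q0, aaa, XBZ)
  read a, top X: go to q1, push ε → (q1, aa, BZ)
  ε-move, top B: go to q0, push XB → (q0, aa, XBZ)
  read a, top X: go to q1, push ε → (q1, a, BZ)
  ε-move, top B: go to q0, push XB → (q0, a, XBZ)
  read a, top X: go to q1, push ε → (q1, ε, BZ)
  ε-move, top B: go to q0, push XB → (q0, ε, XBZ)
All input consumed in state q0 with stack XBZ.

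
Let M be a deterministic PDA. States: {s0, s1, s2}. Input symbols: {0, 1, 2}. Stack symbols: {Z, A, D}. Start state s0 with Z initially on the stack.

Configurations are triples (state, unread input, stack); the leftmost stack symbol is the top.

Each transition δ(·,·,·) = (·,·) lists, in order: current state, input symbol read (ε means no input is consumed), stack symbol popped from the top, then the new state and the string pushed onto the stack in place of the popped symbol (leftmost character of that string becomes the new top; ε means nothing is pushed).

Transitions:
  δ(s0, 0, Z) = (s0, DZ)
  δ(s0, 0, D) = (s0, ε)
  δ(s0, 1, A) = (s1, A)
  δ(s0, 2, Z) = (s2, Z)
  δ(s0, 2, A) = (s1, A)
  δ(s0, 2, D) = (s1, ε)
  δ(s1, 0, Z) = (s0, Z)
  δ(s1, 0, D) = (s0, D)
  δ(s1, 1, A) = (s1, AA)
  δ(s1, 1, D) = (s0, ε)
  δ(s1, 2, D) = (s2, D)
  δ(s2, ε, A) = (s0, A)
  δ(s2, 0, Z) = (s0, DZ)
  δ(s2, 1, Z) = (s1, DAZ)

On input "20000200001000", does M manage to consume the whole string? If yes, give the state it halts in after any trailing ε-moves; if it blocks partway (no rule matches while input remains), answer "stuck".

stuck

(s0, 20000200001000, Z) ⊢ (s2, 0000200001000, Z) ⊢ (s0, 000200001000, DZ) ⊢ (s0, 00200001000, Z) ⊢ (s0, 0200001000, DZ) ⊢ (s0, 200001000, Z) ⊢ (s2, 00001000, Z) ⊢ (s0, 0001000, DZ) ⊢ (s0, 001000, Z) ⊢ (s0, 01000, DZ) ⊢ (s0, 1000, Z)
No transition for (s0, 1, top Z); M blocks with input 1000 remaining.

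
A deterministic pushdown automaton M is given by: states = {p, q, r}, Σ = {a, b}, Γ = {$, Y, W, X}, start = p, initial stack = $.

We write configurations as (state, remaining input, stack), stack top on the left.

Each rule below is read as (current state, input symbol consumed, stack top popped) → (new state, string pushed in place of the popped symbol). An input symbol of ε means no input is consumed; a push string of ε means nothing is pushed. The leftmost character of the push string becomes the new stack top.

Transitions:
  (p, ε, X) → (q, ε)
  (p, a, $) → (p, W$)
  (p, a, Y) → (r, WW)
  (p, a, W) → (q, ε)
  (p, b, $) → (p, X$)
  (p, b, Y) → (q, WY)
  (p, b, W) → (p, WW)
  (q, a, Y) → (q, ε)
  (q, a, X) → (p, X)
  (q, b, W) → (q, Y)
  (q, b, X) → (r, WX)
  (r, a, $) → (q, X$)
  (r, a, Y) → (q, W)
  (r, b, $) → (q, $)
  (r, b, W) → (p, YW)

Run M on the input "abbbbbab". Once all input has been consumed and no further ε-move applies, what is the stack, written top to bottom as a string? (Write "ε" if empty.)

(p, abbbbbab, $) ⊢ (p, bbbbbab, W$) ⊢ (p, bbbbab, WW$) ⊢ (p, bbbab, WWW$) ⊢ (p, bbab, WWWW$) ⊢ (p, bab, WWWWW$) ⊢ (p, ab, WWWWWW$) ⊢ (q, b, WWWWW$) ⊢ (q, ε, YWWWW$)
All input consumed in state q with stack YWWWW$.

YWWWW$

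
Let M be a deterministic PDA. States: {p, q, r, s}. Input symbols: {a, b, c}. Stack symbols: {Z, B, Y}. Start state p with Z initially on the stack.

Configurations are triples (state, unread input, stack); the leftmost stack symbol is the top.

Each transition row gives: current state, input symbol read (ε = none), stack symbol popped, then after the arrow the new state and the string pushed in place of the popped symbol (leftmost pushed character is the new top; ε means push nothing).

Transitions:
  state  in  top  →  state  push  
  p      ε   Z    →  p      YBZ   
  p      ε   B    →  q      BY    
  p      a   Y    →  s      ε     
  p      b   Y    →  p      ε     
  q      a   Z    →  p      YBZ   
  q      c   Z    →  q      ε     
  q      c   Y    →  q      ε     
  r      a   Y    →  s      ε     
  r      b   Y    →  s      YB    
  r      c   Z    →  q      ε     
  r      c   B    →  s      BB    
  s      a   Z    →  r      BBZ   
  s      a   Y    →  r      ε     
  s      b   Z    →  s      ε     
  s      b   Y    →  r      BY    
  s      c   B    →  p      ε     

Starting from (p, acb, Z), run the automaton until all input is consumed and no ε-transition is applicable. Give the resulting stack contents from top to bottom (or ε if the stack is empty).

(p, acb, Z)
  ε-move, top Z: go to p, push YBZ → (p, acb, YBZ)
  read a, top Y: go to s, push ε → (s, cb, BZ)
  read c, top B: go to p, push ε → (p, b, Z)
  ε-move, top Z: go to p, push YBZ → (p, b, YBZ)
  read b, top Y: go to p, push ε → (p, ε, BZ)
  ε-move, top B: go to q, push BY → (q, ε, BYZ)
All input consumed in state q with stack BYZ.

BYZ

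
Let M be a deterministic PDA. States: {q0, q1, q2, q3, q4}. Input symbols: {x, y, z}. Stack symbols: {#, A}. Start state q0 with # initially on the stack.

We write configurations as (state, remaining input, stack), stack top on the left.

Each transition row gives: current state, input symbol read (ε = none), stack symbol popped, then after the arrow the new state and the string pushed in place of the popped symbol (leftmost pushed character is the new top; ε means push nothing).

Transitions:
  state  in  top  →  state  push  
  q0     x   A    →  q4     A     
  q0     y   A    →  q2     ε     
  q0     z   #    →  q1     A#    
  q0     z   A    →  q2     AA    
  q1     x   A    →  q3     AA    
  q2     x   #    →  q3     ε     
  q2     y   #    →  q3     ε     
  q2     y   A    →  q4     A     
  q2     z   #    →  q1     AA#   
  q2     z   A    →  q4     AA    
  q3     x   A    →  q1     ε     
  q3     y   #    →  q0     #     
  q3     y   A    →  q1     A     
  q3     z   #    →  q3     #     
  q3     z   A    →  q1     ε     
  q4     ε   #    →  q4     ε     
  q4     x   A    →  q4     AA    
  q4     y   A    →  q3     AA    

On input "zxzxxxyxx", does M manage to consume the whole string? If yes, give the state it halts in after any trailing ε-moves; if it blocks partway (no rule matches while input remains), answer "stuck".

q1

(q0, zxzxxxyxx, #)
  read z, top #: go to q1, push A# → (q1, xzxxxyxx, A#)
  read x, top A: go to q3, push AA → (q3, zxxxyxx, AA#)
  read z, top A: go to q1, push ε → (q1, xxxyxx, A#)
  read x, top A: go to q3, push AA → (q3, xxyxx, AA#)
  read x, top A: go to q1, push ε → (q1, xyxx, A#)
  read x, top A: go to q3, push AA → (q3, yxx, AA#)
  read y, top A: go to q1, push A → (q1, xx, AA#)
  read x, top A: go to q3, push AA → (q3, x, AAA#)
  read x, top A: go to q1, push ε → (q1, ε, AA#)
All input consumed; M is in state q1.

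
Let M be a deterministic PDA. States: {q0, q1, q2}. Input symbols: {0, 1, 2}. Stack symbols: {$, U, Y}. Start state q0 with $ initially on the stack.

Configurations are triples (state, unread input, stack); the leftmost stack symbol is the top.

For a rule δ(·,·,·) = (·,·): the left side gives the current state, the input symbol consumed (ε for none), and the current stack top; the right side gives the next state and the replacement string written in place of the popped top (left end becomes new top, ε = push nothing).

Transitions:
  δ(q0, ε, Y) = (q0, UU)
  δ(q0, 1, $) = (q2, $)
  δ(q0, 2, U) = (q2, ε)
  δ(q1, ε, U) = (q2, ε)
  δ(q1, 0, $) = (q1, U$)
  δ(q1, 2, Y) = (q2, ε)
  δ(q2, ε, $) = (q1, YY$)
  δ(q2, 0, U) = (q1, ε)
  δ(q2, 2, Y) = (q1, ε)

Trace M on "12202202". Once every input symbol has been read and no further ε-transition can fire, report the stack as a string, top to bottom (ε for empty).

(q0, 12202202, $) ⊢ (q2, 2202202, $) ⊢ (q1, 2202202, YY$) ⊢ (q2, 202202, Y$) ⊢ (q1, 02202, $) ⊢ (q1, 2202, U$) ⊢ (q2, 2202, $) ⊢ (q1, 2202, YY$) ⊢ (q2, 202, Y$) ⊢ (q1, 02, $) ⊢ (q1, 2, U$) ⊢ (q2, 2, $) ⊢ (q1, 2, YY$) ⊢ (q2, ε, Y$)
All input consumed in state q2 with stack Y$.

Y$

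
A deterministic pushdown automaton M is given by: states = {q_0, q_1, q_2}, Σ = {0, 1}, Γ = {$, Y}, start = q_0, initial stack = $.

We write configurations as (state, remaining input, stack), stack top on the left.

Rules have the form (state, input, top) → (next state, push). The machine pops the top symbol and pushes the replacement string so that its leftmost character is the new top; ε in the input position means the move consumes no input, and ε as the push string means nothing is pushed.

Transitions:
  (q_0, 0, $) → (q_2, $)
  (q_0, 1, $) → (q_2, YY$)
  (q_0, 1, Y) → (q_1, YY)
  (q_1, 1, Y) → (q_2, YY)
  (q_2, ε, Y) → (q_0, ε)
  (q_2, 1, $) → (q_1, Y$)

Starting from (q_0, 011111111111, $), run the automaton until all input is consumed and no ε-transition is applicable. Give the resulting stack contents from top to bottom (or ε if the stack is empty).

YYYYYY$

(q_0, 011111111111, $)
  read 0, top $: go to q_2, push $ → (q_2, 11111111111, $)
  read 1, top $: go to q_1, push Y$ → (q_1, 1111111111, Y$)
  read 1, top Y: go to q_2, push YY → (q_2, 111111111, YY$)
  ε-move, top Y: go to q_0, push ε → (q_0, 111111111, Y$)
  read 1, top Y: go to q_1, push YY → (q_1, 11111111, YY$)
  read 1, top Y: go to q_2, push YY → (q_2, 1111111, YYY$)
  ε-move, top Y: go to q_0, push ε → (q_0, 1111111, YY$)
  read 1, top Y: go to q_1, push YY → (q_1, 111111, YYY$)
  read 1, top Y: go to q_2, push YY → (q_2, 11111, YYYY$)
  ε-move, top Y: go to q_0, push ε → (q_0, 11111, YYY$)
  read 1, top Y: go to q_1, push YY → (q_1, 1111, YYYY$)
  read 1, top Y: go to q_2, push YY → (q_2, 111, YYYYY$)
  ε-move, top Y: go to q_0, push ε → (q_0, 111, YYYY$)
  read 1, top Y: go to q_1, push YY → (q_1, 11, YYYYY$)
  read 1, top Y: go to q_2, push YY → (q_2, 1, YYYYYY$)
  ε-move, top Y: go to q_0, push ε → (q_0, 1, YYYYY$)
  read 1, top Y: go to q_1, push YY → (q_1, ε, YYYYYY$)
All input consumed in state q_1 with stack YYYYYY$.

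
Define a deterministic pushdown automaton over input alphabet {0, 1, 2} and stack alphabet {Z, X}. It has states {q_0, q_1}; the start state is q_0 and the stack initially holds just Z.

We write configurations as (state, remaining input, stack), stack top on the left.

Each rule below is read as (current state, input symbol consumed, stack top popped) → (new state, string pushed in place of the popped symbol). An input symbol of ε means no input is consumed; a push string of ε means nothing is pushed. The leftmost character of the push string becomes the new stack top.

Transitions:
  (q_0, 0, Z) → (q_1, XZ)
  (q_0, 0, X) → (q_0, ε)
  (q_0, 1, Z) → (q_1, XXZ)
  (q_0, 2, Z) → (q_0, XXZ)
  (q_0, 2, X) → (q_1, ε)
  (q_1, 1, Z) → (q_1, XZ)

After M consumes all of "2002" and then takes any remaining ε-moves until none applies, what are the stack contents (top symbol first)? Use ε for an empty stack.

XXZ

(q_0, 2002, Z)
  read 2, top Z: go to q_0, push XXZ → (q_0, 002, XXZ)
  read 0, top X: go to q_0, push ε → (q_0, 02, XZ)
  read 0, top X: go to q_0, push ε → (q_0, 2, Z)
  read 2, top Z: go to q_0, push XXZ → (q_0, ε, XXZ)
All input consumed in state q_0 with stack XXZ.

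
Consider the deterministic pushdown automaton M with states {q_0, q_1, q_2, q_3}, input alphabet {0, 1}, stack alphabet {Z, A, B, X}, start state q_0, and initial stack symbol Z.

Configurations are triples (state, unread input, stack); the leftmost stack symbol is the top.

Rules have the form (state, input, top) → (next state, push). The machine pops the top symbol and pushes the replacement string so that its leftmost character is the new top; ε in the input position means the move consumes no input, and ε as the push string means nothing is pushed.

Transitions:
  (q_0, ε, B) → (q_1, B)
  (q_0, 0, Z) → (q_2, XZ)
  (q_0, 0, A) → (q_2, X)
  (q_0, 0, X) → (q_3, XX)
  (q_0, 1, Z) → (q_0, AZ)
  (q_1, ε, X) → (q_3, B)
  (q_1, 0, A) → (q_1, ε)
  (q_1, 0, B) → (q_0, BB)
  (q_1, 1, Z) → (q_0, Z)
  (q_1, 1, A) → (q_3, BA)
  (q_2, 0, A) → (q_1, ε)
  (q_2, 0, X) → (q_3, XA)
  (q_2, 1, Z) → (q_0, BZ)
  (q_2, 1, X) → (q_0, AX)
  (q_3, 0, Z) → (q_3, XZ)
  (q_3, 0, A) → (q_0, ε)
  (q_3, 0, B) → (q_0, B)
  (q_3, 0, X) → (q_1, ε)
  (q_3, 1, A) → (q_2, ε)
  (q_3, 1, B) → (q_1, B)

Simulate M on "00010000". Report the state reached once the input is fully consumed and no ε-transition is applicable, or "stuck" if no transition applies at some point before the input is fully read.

(q_0, 00010000, Z)
  read 0, top Z: go to q_2, push XZ → (q_2, 0010000, XZ)
  read 0, top X: go to q_3, push XA → (q_3, 010000, XAZ)
  read 0, top X: go to q_1, push ε → (q_1, 10000, AZ)
  read 1, top A: go to q_3, push BA → (q_3, 0000, BAZ)
  read 0, top B: go to q_0, push B → (q_0, 000, BAZ)
  ε-move, top B: go to q_1, push B → (q_1, 000, BAZ)
  read 0, top B: go to q_0, push BB → (q_0, 00, BBAZ)
  ε-move, top B: go to q_1, push B → (q_1, 00, BBAZ)
  read 0, top B: go to q_0, push BB → (q_0, 0, BBBAZ)
  ε-move, top B: go to q_1, push B → (q_1, 0, BBBAZ)
  read 0, top B: go to q_0, push BB → (q_0, ε, BBBBAZ)
  ε-move, top B: go to q_1, push B → (q_1, ε, BBBBAZ)
All input consumed; M is in state q_1.

q_1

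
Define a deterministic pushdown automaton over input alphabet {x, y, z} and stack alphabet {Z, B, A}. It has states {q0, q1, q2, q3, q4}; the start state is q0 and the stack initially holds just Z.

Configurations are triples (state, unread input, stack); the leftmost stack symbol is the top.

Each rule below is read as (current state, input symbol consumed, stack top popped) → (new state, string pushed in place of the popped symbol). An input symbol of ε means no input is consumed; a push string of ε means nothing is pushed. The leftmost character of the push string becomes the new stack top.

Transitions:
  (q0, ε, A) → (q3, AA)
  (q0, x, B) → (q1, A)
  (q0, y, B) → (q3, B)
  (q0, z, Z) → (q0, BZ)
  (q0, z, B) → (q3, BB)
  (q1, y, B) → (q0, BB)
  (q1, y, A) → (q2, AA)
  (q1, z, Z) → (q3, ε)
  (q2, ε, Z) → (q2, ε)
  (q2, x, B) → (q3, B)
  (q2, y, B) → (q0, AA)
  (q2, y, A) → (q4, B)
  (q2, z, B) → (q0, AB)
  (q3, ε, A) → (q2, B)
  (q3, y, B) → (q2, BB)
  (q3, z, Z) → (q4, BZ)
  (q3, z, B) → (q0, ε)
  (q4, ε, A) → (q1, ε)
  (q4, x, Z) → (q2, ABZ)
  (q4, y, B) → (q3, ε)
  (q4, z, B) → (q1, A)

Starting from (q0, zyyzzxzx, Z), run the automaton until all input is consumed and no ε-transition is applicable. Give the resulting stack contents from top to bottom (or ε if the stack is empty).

(q0, zyyzzxzx, Z)
  read z, top Z: go to q0, push BZ → (q0, yyzzxzx, BZ)
  read y, top B: go to q3, push B → (q3, yzzxzx, BZ)
  read y, top B: go to q2, push BB → (q2, zzxzx, BBZ)
  read z, top B: go to q0, push AB → (q0, zxzx, ABBZ)
  ε-move, top A: go to q3, push AA → (q3, zxzx, AABBZ)
  ε-move, top A: go to q2, push B → (q2, zxzx, BABBZ)
  read z, top B: go to q0, push AB → (q0, xzx, ABABBZ)
  ε-move, top A: go to q3, push AA → (q3, xzx, AABABBZ)
  ε-move, top A: go to q2, push B → (q2, xzx, BABABBZ)
  read x, top B: go to q3, push B → (q3, zx, BABABBZ)
  read z, top B: go to q0, push ε → (q0, x, ABABBZ)
  ε-move, top A: go to q3, push AA → (q3, x, AABABBZ)
  ε-move, top A: go to q2, push B → (q2, x, BABABBZ)
  read x, top B: go to q3, push B → (q3, ε, BABABBZ)
All input consumed in state q3 with stack BABABBZ.

BABABBZ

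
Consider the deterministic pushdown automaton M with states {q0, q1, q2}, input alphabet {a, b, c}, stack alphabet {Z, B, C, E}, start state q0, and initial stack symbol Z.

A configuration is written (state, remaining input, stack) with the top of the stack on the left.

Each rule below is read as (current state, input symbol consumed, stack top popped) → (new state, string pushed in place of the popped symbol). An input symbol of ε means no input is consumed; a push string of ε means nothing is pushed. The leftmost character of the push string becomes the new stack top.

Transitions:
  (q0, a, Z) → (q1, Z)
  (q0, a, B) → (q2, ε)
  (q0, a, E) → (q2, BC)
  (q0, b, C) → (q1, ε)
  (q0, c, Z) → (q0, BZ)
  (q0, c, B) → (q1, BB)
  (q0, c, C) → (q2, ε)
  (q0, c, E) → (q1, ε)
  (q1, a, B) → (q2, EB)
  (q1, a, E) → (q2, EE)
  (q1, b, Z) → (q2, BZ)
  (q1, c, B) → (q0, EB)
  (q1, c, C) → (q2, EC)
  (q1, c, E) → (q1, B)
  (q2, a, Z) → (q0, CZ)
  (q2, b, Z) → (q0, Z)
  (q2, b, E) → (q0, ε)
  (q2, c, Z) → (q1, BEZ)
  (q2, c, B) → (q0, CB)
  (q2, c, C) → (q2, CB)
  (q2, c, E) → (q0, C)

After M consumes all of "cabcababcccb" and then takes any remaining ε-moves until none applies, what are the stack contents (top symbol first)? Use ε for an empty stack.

BZ

(q0, cabcababcccb, Z)
  read c, top Z: go to q0, push BZ → (q0, abcababcccb, BZ)
  read a, top B: go to q2, push ε → (q2, bcababcccb, Z)
  read b, top Z: go to q0, push Z → (q0, cababcccb, Z)
  read c, top Z: go to q0, push BZ → (q0, ababcccb, BZ)
  read a, top B: go to q2, push ε → (q2, babcccb, Z)
  read b, top Z: go to q0, push Z → (q0, abcccb, Z)
  read a, top Z: go to q1, push Z → (q1, bcccb, Z)
  read b, top Z: go to q2, push BZ → (q2, cccb, BZ)
  read c, top B: go to q0, push CB → (q0, ccb, CBZ)
  read c, top C: go to q2, push ε → (q2, cb, BZ)
  read c, top B: go to q0, push CB → (q0, b, CBZ)
  read b, top C: go to q1, push ε → (q1, ε, BZ)
All input consumed in state q1 with stack BZ.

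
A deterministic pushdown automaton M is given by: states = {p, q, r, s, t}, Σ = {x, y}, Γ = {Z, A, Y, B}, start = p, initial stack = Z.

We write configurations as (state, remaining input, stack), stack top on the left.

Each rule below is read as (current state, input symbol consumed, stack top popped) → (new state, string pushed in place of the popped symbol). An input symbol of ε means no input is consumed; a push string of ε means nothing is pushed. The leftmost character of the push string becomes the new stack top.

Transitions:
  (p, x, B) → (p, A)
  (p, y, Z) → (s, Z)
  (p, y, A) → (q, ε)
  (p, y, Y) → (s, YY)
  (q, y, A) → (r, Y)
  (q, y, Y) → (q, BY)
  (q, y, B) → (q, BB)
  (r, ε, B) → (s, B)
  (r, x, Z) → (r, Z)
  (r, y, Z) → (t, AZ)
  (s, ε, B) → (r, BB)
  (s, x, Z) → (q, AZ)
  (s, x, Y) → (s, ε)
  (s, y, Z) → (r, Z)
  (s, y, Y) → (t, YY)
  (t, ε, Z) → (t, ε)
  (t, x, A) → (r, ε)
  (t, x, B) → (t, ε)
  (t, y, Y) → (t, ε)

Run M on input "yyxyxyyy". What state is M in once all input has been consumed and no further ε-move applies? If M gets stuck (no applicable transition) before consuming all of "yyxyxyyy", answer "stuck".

stuck

(p, yyxyxyyy, Z)
  read y, top Z: go to s, push Z → (s, yxyxyyy, Z)
  read y, top Z: go to r, push Z → (r, xyxyyy, Z)
  read x, top Z: go to r, push Z → (r, yxyyy, Z)
  read y, top Z: go to t, push AZ → (t, xyyy, AZ)
  read x, top A: go to r, push ε → (r, yyy, Z)
  read y, top Z: go to t, push AZ → (t, yy, AZ)
No transition for (t, y, top A); M blocks with input yy remaining.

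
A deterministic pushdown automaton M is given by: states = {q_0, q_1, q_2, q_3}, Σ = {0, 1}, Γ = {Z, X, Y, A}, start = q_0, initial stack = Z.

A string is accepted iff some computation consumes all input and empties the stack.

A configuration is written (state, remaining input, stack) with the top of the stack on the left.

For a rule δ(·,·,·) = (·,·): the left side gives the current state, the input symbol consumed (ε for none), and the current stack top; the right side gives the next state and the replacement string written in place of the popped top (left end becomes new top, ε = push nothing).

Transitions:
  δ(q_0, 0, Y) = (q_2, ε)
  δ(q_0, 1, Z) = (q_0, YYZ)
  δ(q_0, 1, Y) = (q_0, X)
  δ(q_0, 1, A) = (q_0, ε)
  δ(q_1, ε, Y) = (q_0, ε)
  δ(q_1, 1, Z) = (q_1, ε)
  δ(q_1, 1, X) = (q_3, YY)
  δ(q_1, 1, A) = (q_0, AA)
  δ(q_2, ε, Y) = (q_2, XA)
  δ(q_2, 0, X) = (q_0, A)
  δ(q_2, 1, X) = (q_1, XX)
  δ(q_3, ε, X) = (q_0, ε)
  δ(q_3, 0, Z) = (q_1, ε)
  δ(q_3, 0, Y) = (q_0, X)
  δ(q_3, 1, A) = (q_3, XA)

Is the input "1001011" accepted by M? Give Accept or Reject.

Reject

(q_0, 1001011, Z) ⊢ (q_0, 001011, YYZ) ⊢ (q_2, 01011, YZ) ⊢ (q_2, 01011, XAZ) ⊢ (q_0, 1011, AAZ) ⊢ (q_0, 011, AZ)
No transition applies at (q_0, 011, AZ); input not fully consumed.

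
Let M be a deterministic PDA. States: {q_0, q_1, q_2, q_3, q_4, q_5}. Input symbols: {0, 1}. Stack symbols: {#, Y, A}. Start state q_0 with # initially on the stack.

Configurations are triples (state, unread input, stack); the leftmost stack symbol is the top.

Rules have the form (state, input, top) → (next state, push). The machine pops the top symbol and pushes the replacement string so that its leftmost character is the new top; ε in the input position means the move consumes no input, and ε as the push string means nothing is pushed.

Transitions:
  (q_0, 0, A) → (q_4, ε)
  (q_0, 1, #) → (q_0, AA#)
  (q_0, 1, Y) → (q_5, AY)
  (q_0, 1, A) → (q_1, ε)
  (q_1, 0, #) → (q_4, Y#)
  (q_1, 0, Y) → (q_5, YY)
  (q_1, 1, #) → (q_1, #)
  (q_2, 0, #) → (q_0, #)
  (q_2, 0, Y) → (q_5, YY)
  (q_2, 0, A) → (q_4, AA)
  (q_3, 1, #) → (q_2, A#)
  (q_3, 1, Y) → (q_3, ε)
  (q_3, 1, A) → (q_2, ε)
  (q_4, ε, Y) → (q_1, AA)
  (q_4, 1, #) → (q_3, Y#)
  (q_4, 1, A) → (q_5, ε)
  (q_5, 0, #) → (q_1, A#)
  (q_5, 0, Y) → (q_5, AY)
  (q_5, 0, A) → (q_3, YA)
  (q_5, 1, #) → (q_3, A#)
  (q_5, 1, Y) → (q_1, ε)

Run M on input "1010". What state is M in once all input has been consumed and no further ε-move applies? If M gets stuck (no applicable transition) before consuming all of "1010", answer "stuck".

q_1

(q_0, 1010, #)
  read 1, top #: go to q_0, push AA# → (q_0, 010, AA#)
  read 0, top A: go to q_4, push ε → (q_4, 10, A#)
  read 1, top A: go to q_5, push ε → (q_5, 0, #)
  read 0, top #: go to q_1, push A# → (q_1, ε, A#)
All input consumed; M is in state q_1.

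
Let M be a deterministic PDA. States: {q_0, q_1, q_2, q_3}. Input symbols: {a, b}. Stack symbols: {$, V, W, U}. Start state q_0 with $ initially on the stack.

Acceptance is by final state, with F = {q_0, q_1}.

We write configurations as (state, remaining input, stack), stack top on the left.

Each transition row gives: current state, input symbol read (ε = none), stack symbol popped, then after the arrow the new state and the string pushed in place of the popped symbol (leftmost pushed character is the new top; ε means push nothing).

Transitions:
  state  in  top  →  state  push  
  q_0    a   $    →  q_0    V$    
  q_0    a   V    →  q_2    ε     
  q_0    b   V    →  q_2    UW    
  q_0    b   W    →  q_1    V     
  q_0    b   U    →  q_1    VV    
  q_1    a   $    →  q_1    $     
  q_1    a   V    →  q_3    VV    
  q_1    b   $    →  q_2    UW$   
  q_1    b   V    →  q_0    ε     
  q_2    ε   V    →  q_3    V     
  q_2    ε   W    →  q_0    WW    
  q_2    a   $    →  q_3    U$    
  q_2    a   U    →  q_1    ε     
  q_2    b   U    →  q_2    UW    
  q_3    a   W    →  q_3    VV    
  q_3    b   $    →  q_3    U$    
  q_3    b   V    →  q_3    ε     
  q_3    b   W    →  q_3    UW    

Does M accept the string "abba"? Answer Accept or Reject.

(q_0, abba, $)
  read a, top $: go to q_0, push V$ → (q_0, bba, V$)
  read b, top V: go to q_2, push UW → (q_2, ba, UW$)
  read b, top U: go to q_2, push UW → (q_2, a, UWW$)
  read a, top U: go to q_1, push ε → (q_1, ε, WW$)
All input consumed; state q_1 ∈ F.

Accept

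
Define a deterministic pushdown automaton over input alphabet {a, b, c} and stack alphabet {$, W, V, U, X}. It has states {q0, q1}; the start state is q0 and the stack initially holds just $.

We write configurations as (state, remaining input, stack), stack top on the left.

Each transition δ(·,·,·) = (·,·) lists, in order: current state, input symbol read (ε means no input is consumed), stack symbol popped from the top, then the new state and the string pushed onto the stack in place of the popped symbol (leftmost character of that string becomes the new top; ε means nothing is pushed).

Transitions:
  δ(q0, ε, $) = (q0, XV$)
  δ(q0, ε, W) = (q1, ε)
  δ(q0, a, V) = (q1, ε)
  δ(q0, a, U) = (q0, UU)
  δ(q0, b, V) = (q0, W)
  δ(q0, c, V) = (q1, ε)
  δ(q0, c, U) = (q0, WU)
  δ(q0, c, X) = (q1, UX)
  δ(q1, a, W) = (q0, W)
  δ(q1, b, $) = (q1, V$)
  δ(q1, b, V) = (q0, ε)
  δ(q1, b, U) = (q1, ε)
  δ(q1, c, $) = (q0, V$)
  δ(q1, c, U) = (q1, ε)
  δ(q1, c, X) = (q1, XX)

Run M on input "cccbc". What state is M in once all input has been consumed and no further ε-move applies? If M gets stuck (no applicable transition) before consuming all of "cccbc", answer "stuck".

stuck

(q0, cccbc, $)
  ε-move, top $: go to q0, push XV$ → (q0, cccbc, XV$)
  read c, top X: go to q1, push UX → (q1, ccbc, UXV$)
  read c, top U: go to q1, push ε → (q1, cbc, XV$)
  read c, top X: go to q1, push XX → (q1, bc, XXV$)
No transition for (q1, b, top X); M blocks with input bc remaining.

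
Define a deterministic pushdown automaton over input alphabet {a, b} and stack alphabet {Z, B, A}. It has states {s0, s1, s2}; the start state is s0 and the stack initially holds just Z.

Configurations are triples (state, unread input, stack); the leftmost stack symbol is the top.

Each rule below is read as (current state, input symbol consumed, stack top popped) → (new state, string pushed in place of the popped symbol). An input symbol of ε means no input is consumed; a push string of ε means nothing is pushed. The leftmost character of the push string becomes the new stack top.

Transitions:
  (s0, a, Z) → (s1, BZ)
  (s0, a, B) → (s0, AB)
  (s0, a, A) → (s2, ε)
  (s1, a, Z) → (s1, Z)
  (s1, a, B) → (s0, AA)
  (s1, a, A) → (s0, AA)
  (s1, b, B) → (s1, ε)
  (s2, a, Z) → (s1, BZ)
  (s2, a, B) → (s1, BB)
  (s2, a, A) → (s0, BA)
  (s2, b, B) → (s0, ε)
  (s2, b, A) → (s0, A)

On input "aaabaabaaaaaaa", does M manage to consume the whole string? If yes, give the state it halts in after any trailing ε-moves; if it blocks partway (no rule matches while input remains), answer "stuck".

(s0, aaabaabaaaaaaa, Z)
  read a, top Z: go to s1, push BZ → (s1, aabaabaaaaaaa, BZ)
  read a, top B: go to s0, push AA → (s0, abaabaaaaaaa, AAZ)
  read a, top A: go to s2, push ε → (s2, baabaaaaaaa, AZ)
  read b, top A: go to s0, push A → (s0, aabaaaaaaa, AZ)
  read a, top A: go to s2, push ε → (s2, abaaaaaaa, Z)
  read a, top Z: go to s1, push BZ → (s1, baaaaaaa, BZ)
  read b, top B: go to s1, push ε → (s1, aaaaaaa, Z)
  read a, top Z: go to s1, push Z → (s1, aaaaaa, Z)
  read a, top Z: go to s1, push Z → (s1, aaaaa, Z)
  read a, top Z: go to s1, push Z → (s1, aaaa, Z)
  read a, top Z: go to s1, push Z → (s1, aaa, Z)
  read a, top Z: go to s1, push Z → (s1, aa, Z)
  read a, top Z: go to s1, push Z → (s1, a, Z)
  read a, top Z: go to s1, push Z → (s1, ε, Z)
All input consumed; M is in state s1.

s1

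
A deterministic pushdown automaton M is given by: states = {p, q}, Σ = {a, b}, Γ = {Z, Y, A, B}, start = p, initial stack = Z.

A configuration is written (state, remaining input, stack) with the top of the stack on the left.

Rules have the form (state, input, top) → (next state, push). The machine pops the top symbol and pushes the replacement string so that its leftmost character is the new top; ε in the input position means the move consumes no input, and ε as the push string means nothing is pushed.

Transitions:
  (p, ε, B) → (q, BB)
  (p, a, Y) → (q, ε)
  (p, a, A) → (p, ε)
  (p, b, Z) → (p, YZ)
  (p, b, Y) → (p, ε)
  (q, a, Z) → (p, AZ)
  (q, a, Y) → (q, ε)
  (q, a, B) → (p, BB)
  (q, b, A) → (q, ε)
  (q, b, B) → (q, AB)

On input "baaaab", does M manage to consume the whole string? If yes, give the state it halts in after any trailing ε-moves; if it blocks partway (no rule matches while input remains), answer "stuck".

(p, baaaab, Z) ⊢ (p, aaaab, YZ) ⊢ (q, aaab, Z) ⊢ (p, aab, AZ) ⊢ (p, ab, Z)
No transition for (p, a, top Z); M blocks with input ab remaining.

stuck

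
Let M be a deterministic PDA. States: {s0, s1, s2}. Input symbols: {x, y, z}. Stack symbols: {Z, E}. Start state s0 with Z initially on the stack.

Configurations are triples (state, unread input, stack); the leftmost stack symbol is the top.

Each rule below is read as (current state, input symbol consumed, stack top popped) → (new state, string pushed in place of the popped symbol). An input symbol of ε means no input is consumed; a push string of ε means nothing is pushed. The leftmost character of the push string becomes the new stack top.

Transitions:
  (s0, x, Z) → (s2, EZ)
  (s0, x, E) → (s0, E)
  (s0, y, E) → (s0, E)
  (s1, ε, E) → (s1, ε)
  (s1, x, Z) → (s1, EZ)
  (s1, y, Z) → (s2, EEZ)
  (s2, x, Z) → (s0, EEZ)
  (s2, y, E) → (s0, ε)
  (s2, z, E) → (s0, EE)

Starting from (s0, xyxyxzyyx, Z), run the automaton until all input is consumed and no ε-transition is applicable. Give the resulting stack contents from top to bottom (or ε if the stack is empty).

(s0, xyxyxzyyx, Z)
  read x, top Z: go to s2, push EZ → (s2, yxyxzyyx, EZ)
  read y, top E: go to s0, push ε → (s0, xyxzyyx, Z)
  read x, top Z: go to s2, push EZ → (s2, yxzyyx, EZ)
  read y, top E: go to s0, push ε → (s0, xzyyx, Z)
  read x, top Z: go to s2, push EZ → (s2, zyyx, EZ)
  read z, top E: go to s0, push EE → (s0, yyx, EEZ)
  read y, top E: go to s0, push E → (s0, yx, EEZ)
  read y, top E: go to s0, push E → (s0, x, EEZ)
  read x, top E: go to s0, push E → (s0, ε, EEZ)
All input consumed in state s0 with stack EEZ.

EEZ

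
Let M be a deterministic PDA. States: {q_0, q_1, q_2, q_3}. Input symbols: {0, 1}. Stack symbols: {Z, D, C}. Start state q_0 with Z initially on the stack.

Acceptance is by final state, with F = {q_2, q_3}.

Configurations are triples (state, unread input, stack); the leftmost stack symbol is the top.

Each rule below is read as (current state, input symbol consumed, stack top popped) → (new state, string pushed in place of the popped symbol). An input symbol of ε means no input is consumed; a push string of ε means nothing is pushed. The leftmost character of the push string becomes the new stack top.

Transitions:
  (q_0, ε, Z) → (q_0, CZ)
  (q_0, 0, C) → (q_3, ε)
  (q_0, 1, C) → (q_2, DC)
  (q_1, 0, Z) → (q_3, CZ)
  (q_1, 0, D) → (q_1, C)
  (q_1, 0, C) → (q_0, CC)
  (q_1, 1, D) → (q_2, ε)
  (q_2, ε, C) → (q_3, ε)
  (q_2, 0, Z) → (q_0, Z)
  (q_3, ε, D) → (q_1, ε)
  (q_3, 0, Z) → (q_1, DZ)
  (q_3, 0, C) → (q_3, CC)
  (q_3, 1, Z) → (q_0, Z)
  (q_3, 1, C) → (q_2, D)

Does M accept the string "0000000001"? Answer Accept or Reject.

Accept

(q_0, 0000000001, Z)
  ε-move, top Z: go to q_0, push CZ → (q_0, 0000000001, CZ)
  read 0, top C: go to q_3, push ε → (q_3, 000000001, Z)
  read 0, top Z: go to q_1, push DZ → (q_1, 00000001, DZ)
  read 0, top D: go to q_1, push C → (q_1, 0000001, CZ)
  read 0, top C: go to q_0, push CC → (q_0, 000001, CCZ)
  read 0, top C: go to q_3, push ε → (q_3, 00001, CZ)
  read 0, top C: go to q_3, push CC → (q_3, 0001, CCZ)
  read 0, top C: go to q_3, push CC → (q_3, 001, CCCZ)
  read 0, top C: go to q_3, push CC → (q_3, 01, CCCCZ)
  read 0, top C: go to q_3, push CC → (q_3, 1, CCCCCZ)
  read 1, top C: go to q_2, push D → (q_2, ε, DCCCCZ)
All input consumed; state q_2 ∈ F.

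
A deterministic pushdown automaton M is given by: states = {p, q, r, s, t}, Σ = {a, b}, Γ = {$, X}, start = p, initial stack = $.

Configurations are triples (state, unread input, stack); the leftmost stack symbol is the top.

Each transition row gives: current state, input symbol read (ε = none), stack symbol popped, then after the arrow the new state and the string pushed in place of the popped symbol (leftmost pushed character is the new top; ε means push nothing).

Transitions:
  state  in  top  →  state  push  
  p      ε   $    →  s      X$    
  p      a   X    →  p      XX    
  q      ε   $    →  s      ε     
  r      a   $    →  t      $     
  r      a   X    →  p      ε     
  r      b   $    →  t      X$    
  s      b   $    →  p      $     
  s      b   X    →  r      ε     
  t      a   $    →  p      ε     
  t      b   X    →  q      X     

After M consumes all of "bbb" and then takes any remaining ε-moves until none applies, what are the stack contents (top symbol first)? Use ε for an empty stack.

X$

(p, bbb, $)
  ε-move, top $: go to s, push X$ → (s, bbb, X$)
  read b, top X: go to r, push ε → (r, bb, $)
  read b, top $: go to t, push X$ → (t, b, X$)
  read b, top X: go to q, push X → (q, ε, X$)
All input consumed in state q with stack X$.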